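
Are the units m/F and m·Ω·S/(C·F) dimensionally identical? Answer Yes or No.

Left side:
  F = C/V (capacitance = charge per voltage),
      = A·s/(kg·m²·s⁻³·A⁻¹) (substituting C and V),
      = kg⁻¹·m⁻²·s⁴·A².
  So F⁻¹ = kg·m²·s⁻⁴·A⁻².
  Combining: F⁻¹·m = (kg·m²·s⁻⁴·A⁻²) · m = kg·m³·s⁻⁴·A⁻².
Right side:
  C = s·A.
  So C⁻¹ = s⁻¹·A⁻¹.
  Ω = kg·m²·s⁻³·A⁻².
  F = kg⁻¹·m⁻²·s⁴·A².
  So F⁻¹ = kg·m²·s⁻⁴·A⁻².
  S = kg⁻¹·m⁻²·s³·A².
  Combining: m·C⁻¹·Ω·F⁻¹·S = m · (s⁻¹·A⁻¹) · (kg·m²·s⁻³·A⁻²) · (kg·m²·s⁻⁴·A⁻²) · (kg⁻¹·m⁻²·s³·A²) = kg·m³·s⁻⁵·A⁻³.
Left is kg·m³·s⁻⁴·A⁻²; right is kg·m³·s⁻⁵·A⁻³ — different.

No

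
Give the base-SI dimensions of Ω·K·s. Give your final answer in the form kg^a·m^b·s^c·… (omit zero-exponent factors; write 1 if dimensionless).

kg·m²·s⁻²·A⁻²·K

Ω = kg·m²·s⁻³·A⁻².
Combining: Ω·K·s = (kg·m²·s⁻³·A⁻²) · K · s = kg·m²·s⁻²·A⁻²·K.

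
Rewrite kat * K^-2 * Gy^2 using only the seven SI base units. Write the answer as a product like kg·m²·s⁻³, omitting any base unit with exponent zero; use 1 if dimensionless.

kat = mol/s = s⁻¹·mol (catalytic activity).
Gy = J/kg (absorbed dose = energy per mass),
    = m²·s⁻².
So Gy² = m⁴·s⁻⁴.
Combining: kat·K⁻²·Gy² = (s⁻¹·mol) · K⁻² · (m⁴·s⁻⁴) = m⁴·s⁻⁵·K⁻²·mol.

m⁴·s⁻⁵·K⁻²·mol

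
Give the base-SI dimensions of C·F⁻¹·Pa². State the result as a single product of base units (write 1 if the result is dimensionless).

kg³·s⁻⁷·A⁻¹

C = s·A.
F = kg⁻¹·m⁻²·s⁴·A².
So F⁻¹ = kg·m²·s⁻⁴·A⁻².
Pa = kg·m⁻¹·s⁻².
So Pa² = kg²·m⁻²·s⁻⁴.
Combining: C·F⁻¹·Pa² = (s·A) · (kg·m²·s⁻⁴·A⁻²) · (kg²·m⁻²·s⁻⁴) = kg³·s⁻⁷·A⁻¹.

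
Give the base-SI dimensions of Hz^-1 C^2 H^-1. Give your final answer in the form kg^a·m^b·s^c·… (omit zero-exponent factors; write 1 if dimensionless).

kg⁻¹·m⁻²·s⁵·A⁴

Hz = s⁻¹.
So Hz⁻¹ = s.
C = s·A.
So C² = s²·A².
H = kg·m²·s⁻²·A⁻².
So H⁻¹ = kg⁻¹·m⁻²·s²·A².
Combining: Hz⁻¹·C²·H⁻¹ = s · (s²·A²) · (kg⁻¹·m⁻²·s²·A²) = kg⁻¹·m⁻²·s⁵·A⁴.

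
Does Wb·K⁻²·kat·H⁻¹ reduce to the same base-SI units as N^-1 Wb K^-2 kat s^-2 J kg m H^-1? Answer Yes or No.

No

Left side:
  Wb = kg·m²·s⁻²·A⁻¹.
  kat = s⁻¹·mol.
  H = kg·m²·s⁻²·A⁻².
  So H⁻¹ = kg⁻¹·m⁻²·s²·A².
  Combining: Wb·K⁻²·kat·H⁻¹ = (kg·m²·s⁻²·A⁻¹) · K⁻² · (s⁻¹·mol) · (kg⁻¹·m⁻²·s²·A²) = s⁻¹·A·K⁻²·mol.
Right side:
  N = kg·m·s⁻².
  So N⁻¹ = kg⁻¹·m⁻¹·s².
  Wb = kg·m²·s⁻²·A⁻¹.
  kat = s⁻¹·mol.
  J = kg·m²·s⁻².
  H = kg·m²·s⁻²·A⁻².
  So H⁻¹ = kg⁻¹·m⁻²·s²·A².
  Combining: N⁻¹·Wb·K⁻²·kat·s⁻²·J·kg·m·H⁻¹ = (kg⁻¹·m⁻¹·s²) · (kg·m²·s⁻²·A⁻¹) · K⁻² · (s⁻¹·mol) · s⁻² · (kg·m²·s⁻²) · kg · m · (kg⁻¹·m⁻²·s²·A²) = kg·m²·s⁻³·A·K⁻²·mol.
Left is s⁻¹·A·K⁻²·mol; right is kg·m²·s⁻³·A·K⁻²·mol — different.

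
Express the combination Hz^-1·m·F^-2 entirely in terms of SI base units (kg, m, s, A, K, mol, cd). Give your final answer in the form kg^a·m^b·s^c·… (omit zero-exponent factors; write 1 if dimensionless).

Hz = 1/s = s⁻¹ (frequency is cycles per second).
So Hz⁻¹ = s.
F = C/V (capacitance = charge per voltage),
    = A·s/(kg·m²·s⁻³·A⁻¹) (substituting C and V),
    = kg⁻¹·m⁻²·s⁴·A².
So F⁻² = kg²·m⁴·s⁻⁸·A⁻⁴.
Combining: Hz⁻¹·m·F⁻² = s · m · (kg²·m⁴·s⁻⁸·A⁻⁴) = kg²·m⁵·s⁻⁷·A⁻⁴.

kg²·m⁵·s⁻⁷·A⁻⁴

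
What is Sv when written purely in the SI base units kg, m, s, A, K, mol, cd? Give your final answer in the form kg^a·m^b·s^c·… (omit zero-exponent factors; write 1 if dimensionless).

Sv = m²·s⁻².

m²·s⁻²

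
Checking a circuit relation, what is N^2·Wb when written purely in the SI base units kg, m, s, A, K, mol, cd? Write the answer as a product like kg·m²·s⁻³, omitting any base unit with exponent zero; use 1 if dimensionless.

kg³·m⁴·s⁻⁶·A⁻¹

N = kg·m/s² = kg·m·s⁻² (force = mass × acceleration).
So N² = kg²·m²·s⁻⁴.
Wb = V·s (flux: a volt is a weber per second),
    = kg·m²·s⁻²·A⁻¹.
Combining: N²·Wb = (kg²·m²·s⁻⁴) · (kg·m²·s⁻²·A⁻¹) = kg³·m⁴·s⁻⁶·A⁻¹.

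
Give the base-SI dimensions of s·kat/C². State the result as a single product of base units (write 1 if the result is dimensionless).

kat = mol/s = s⁻¹·mol (catalytic activity).
C = A·s = s·A (charge = current × time).
So C⁻² = s⁻²·A⁻².
Combining: s·kat·C⁻² = s · (s⁻¹·mol) · (s⁻²·A⁻²) = s⁻²·A⁻²·mol.

s⁻²·A⁻²·mol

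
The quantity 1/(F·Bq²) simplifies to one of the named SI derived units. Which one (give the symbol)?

H

F = kg⁻¹·m⁻²·s⁴·A².
So F⁻¹ = kg·m²·s⁻⁴·A⁻².
Bq = s⁻¹.
So Bq⁻² = s².
Combining: F⁻¹·Bq⁻² = (kg·m²·s⁻⁴·A⁻²) · s² = kg·m²·s⁻²·A⁻².
kg·m²·s⁻²·A⁻² is the base-SI form of the henry.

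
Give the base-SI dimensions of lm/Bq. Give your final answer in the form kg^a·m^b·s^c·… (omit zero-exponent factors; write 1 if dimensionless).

lm = cd.
Bq = s⁻¹.
So Bq⁻¹ = s.
Combining: lm·Bq⁻¹ = cd · s = s·cd.

s·cd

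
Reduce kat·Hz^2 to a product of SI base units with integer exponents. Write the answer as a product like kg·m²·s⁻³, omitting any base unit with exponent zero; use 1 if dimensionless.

s⁻³·mol

kat = mol/s = s⁻¹·mol (catalytic activity).
Hz = 1/s = s⁻¹ (frequency is cycles per second).
So Hz² = s⁻².
Combining: kat·Hz² = (s⁻¹·mol) · s⁻² = s⁻³·mol.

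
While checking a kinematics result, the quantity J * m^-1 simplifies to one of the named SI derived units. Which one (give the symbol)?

J = N·m (work = force × distance),
    = kg·m²·s⁻².
Combining: J·m⁻¹ = (kg·m²·s⁻²) · m⁻¹ = kg·m·s⁻².
kg·m·s⁻² is the base-SI form of the newton.

N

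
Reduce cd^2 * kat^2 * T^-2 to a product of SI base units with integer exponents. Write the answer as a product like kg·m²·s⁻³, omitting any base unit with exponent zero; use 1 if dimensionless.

kat = mol/s = s⁻¹·mol (catalytic activity).
So kat² = s⁻²·mol².
T = Wb/m² (flux density = flux per area),
    = kg·s⁻²·A⁻¹.
So T⁻² = kg⁻²·s⁴·A².
Combining: cd²·kat²·T⁻² = cd² · (s⁻²·mol²) · (kg⁻²·s⁴·A²) = kg⁻²·s²·A²·mol²·cd².

kg⁻²·s²·A²·mol²·cd²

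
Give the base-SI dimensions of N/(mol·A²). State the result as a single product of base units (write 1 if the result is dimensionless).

N = kg·m/s² = kg·m·s⁻² (force = mass × acceleration).
Combining: N·mol⁻¹·A⁻² = (kg·m·s⁻²) · mol⁻¹ · A⁻² = kg·m·s⁻²·A⁻²·mol⁻¹.

kg·m·s⁻²·A⁻²·mol⁻¹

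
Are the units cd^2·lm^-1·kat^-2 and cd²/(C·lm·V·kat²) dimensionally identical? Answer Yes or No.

Left side:
  lm = cd.
  So lm⁻¹ = cd⁻¹.
  kat = s⁻¹·mol.
  So kat⁻² = s²·mol⁻².
  Combining: cd²·lm⁻¹·kat⁻² = cd² · cd⁻¹ · (s²·mol⁻²) = s²·mol⁻²·cd.
Right side:
  C = s·A.
  So C⁻¹ = s⁻¹·A⁻¹.
  lm = cd.
  So lm⁻¹ = cd⁻¹.
  V = kg·m²·s⁻³·A⁻¹.
  So V⁻¹ = kg⁻¹·m⁻²·s³·A.
  kat = s⁻¹·mol.
  So kat⁻² = s²·mol⁻².
  Combining: C⁻¹·lm⁻¹·cd²·V⁻¹·kat⁻² = (s⁻¹·A⁻¹) · cd⁻¹ · cd² · (kg⁻¹·m⁻²·s³·A) · (s²·mol⁻²) = kg⁻¹·m⁻²·s⁴·mol⁻²·cd.
Left is s²·mol⁻²·cd; right is kg⁻¹·m⁻²·s⁴·mol⁻²·cd — different.

No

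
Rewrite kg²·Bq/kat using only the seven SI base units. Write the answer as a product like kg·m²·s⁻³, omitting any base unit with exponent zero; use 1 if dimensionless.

kg²·mol⁻¹

Bq = s⁻¹.
kat = s⁻¹·mol.
So kat⁻¹ = s·mol⁻¹.
Combining: kg²·Bq·kat⁻¹ = kg² · s⁻¹ · (s·mol⁻¹) = kg²·mol⁻¹.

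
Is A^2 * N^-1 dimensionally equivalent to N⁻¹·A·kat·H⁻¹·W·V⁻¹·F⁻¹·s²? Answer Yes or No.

No

Left side:
  N = kg·m/s² = kg·m·s⁻² (force = mass × acceleration).
  So N⁻¹ = kg⁻¹·m⁻¹·s².
  Combining: A²·N⁻¹ = A² · (kg⁻¹·m⁻¹·s²) = kg⁻¹·m⁻¹·s²·A².
Right side:
  N = kg·m/s² = kg·m·s⁻² (force = mass × acceleration).
  So N⁻¹ = kg⁻¹·m⁻¹·s².
  kat = mol/s = s⁻¹·mol (catalytic activity).
  H = Wb/A (inductance = flux per current),
      = kg·m²·s⁻²·A⁻².
  So H⁻¹ = kg⁻¹·m⁻²·s²·A².
  W = J/s (power = energy per time),
      = kg·m²·s⁻³.
  V = W/A (potential = power per current),
      = kg·m²·s⁻³·A⁻¹.
  So V⁻¹ = kg⁻¹·m⁻²·s³·A.
  F = C/V (capacitance = charge per voltage),
      = A·s/(kg·m²·s⁻³·A⁻¹) (substituting C and V),
      = kg⁻¹·m⁻²·s⁴·A².
  So F⁻¹ = kg·m²·s⁻⁴·A⁻².
  Combining: N⁻¹·A·kat·H⁻¹·W·V⁻¹·F⁻¹·s² = (kg⁻¹·m⁻¹·s²) · A · (s⁻¹·mol) · (kg⁻¹·m⁻²·s²·A²) · (kg·m²·s⁻³) · (kg⁻¹·m⁻²·s³·A) · (kg·m²·s⁻⁴·A⁻²) · s² = kg⁻¹·m⁻¹·s·A²·mol.
Left is kg⁻¹·m⁻¹·s²·A²; right is kg⁻¹·m⁻¹·s·A²·mol — different.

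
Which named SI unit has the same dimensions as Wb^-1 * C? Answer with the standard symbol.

S

Wb = kg·m²·s⁻²·A⁻¹.
So Wb⁻¹ = kg⁻¹·m⁻²·s²·A.
C = s·A.
Combining: Wb⁻¹·C = (kg⁻¹·m⁻²·s²·A) · (s·A) = kg⁻¹·m⁻²·s³·A².
kg⁻¹·m⁻²·s³·A² is the base-SI form of the siemens.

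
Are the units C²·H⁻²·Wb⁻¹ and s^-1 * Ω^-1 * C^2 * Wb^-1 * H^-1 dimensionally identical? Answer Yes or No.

Left side:
  C = A·s = s·A (charge = current × time).
  So C² = s²·A².
  H = Wb/A (inductance = flux per current),
      = kg·m²·s⁻²·A⁻².
  So H⁻² = kg⁻²·m⁻⁴·s⁴·A⁴.
  Wb = V·s (flux: a volt is a weber per second),
      = kg·m²·s⁻²·A⁻¹.
  So Wb⁻¹ = kg⁻¹·m⁻²·s²·A.
  Combining: C²·H⁻²·Wb⁻¹ = (s²·A²) · (kg⁻²·m⁻⁴·s⁴·A⁴) · (kg⁻¹·m⁻²·s²·A) = kg⁻³·m⁻⁶·s⁸·A⁷.
Right side:
  Ω = kg·m²·s⁻³·A⁻².
  So Ω⁻¹ = kg⁻¹·m⁻²·s³·A².
  C = s·A.
  So C² = s²·A².
  Wb = kg·m²·s⁻²·A⁻¹.
  So Wb⁻¹ = kg⁻¹·m⁻²·s²·A.
  H = kg·m²·s⁻²·A⁻².
  So H⁻¹ = kg⁻¹·m⁻²·s²·A².
  Combining: s⁻¹·Ω⁻¹·C²·Wb⁻¹·H⁻¹ = s⁻¹ · (kg⁻¹·m⁻²·s³·A²) · (s²·A²) · (kg⁻¹·m⁻²·s²·A) · (kg⁻¹·m⁻²·s²·A²) = kg⁻³·m⁻⁶·s⁸·A⁷.
Both reduce to kg⁻³·m⁻⁶·s⁸·A⁷.

Yes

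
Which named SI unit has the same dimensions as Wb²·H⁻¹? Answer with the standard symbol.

J

Wb = kg·m²·s⁻²·A⁻¹.
So Wb² = kg²·m⁴·s⁻⁴·A⁻².
H = kg·m²·s⁻²·A⁻².
So H⁻¹ = kg⁻¹·m⁻²·s²·A².
Combining: Wb²·H⁻¹ = (kg²·m⁴·s⁻⁴·A⁻²) · (kg⁻¹·m⁻²·s²·A²) = kg·m²·s⁻².
kg·m²·s⁻² is the base-SI form of the joule.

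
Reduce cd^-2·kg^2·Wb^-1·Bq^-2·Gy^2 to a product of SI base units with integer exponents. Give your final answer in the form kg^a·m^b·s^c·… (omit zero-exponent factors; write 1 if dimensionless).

Wb = V·s (flux: a volt is a weber per second),
    = kg·m²·s⁻²·A⁻¹.
So Wb⁻¹ = kg⁻¹·m⁻²·s²·A.
Bq = 1/s = s⁻¹ (activity is decays per second).
So Bq⁻² = s².
Gy = J/kg (absorbed dose = energy per mass),
    = m²·s⁻².
So Gy² = m⁴·s⁻⁴.
Combining: cd⁻²·kg²·Wb⁻¹·Bq⁻²·Gy² = cd⁻² · kg² · (kg⁻¹·m⁻²·s²·A) · s² · (m⁴·s⁻⁴) = kg·m²·A·cd⁻².

kg·m²·A·cd⁻²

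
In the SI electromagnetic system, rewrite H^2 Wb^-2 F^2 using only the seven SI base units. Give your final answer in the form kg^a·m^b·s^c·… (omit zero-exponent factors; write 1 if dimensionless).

H = Wb/A (inductance = flux per current),
    = kg·m²·s⁻²·A⁻².
So H² = kg²·m⁴·s⁻⁴·A⁻⁴.
Wb = V·s (flux: a volt is a weber per second),
    = kg·m²·s⁻²·A⁻¹.
So Wb⁻² = kg⁻²·m⁻⁴·s⁴·A².
F = C/V (capacitance = charge per voltage),
    = A·s/(kg·m²·s⁻³·A⁻¹) (substituting C and V),
    = kg⁻¹·m⁻²·s⁴·A².
So F² = kg⁻²·m⁻⁴·s⁸·A⁴.
Combining: H²·Wb⁻²·F² = (kg²·m⁴·s⁻⁴·A⁻⁴) · (kg⁻²·m⁻⁴·s⁴·A²) · (kg⁻²·m⁻⁴·s⁸·A⁴) = kg⁻²·m⁻⁴·s⁸·A².

kg⁻²·m⁻⁴·s⁸·A²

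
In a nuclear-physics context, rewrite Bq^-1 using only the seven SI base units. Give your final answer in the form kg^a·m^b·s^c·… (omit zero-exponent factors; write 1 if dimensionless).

s

Bq = 1/s = s⁻¹ (activity is decays per second).
So Bq⁻¹ = s.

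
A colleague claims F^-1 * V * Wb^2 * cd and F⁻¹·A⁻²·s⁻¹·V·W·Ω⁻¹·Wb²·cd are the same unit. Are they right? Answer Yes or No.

Left side:
  F = C/V (capacitance = charge per voltage),
      = A·s/(kg·m²·s⁻³·A⁻¹) (substituting C and V),
      = kg⁻¹·m⁻²·s⁴·A².
  So F⁻¹ = kg·m²·s⁻⁴·A⁻².
  V = W/A (potential = power per current),
      = kg·m²·s⁻³·A⁻¹.
  Wb = V·s (flux: a volt is a weber per second),
      = kg·m²·s⁻²·A⁻¹.
  So Wb² = kg²·m⁴·s⁻⁴·A⁻².
  Combining: F⁻¹·V·Wb²·cd = (kg·m²·s⁻⁴·A⁻²) · (kg·m²·s⁻³·A⁻¹) · (kg²·m⁴·s⁻⁴·A⁻²) · cd = kg⁴·m⁸·s⁻¹¹·A⁻⁵·cd.
Right side:
  F = kg⁻¹·m⁻²·s⁴·A².
  So F⁻¹ = kg·m²·s⁻⁴·A⁻².
  V = kg·m²·s⁻³·A⁻¹.
  W = kg·m²·s⁻³.
  Ω = kg·m²·s⁻³·A⁻².
  So Ω⁻¹ = kg⁻¹·m⁻²·s³·A².
  Wb = kg·m²·s⁻²·A⁻¹.
  So Wb² = kg²·m⁴·s⁻⁴·A⁻².
  Combining: F⁻¹·A⁻²·s⁻¹·V·W·Ω⁻¹·Wb²·cd = (kg·m²·s⁻⁴·A⁻²) · A⁻² · s⁻¹ · (kg·m²·s⁻³·A⁻¹) · (kg·m²·s⁻³) · (kg⁻¹·m⁻²·s³·A²) · (kg²·m⁴·s⁻⁴·A⁻²) · cd = kg⁴·m⁸·s⁻¹²·A⁻⁵·cd.
Left is kg⁴·m⁸·s⁻¹¹·A⁻⁵·cd; right is kg⁴·m⁸·s⁻¹²·A⁻⁵·cd — different.

No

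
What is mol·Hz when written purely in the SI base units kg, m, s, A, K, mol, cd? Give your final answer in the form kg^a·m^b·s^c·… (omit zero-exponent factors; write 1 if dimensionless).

Hz = s⁻¹.
Combining: mol·Hz = mol · s⁻¹ = s⁻¹·mol.

s⁻¹·mol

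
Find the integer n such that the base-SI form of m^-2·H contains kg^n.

1

H = Wb/A (inductance = flux per current),
    = kg·m²·s⁻²·A⁻².
Combining: m⁻²·H = m⁻² · (kg·m²·s⁻²·A⁻²) = kg·s⁻²·A⁻².
The exponent of kg is 1.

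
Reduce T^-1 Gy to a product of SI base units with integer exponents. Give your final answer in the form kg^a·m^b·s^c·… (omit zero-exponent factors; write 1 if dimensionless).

T = Wb/m² (flux density = flux per area),
    = kg·s⁻²·A⁻¹.
So T⁻¹ = kg⁻¹·s²·A.
Gy = J/kg (absorbed dose = energy per mass),
    = m²·s⁻².
Combining: T⁻¹·Gy = (kg⁻¹·s²·A) · (m²·s⁻²) = kg⁻¹·m²·A.

kg⁻¹·m²·A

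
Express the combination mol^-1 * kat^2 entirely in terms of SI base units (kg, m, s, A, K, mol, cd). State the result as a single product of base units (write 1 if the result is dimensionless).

s⁻²·mol

kat = s⁻¹·mol.
So kat² = s⁻²·mol².
Combining: mol⁻¹·kat² = mol⁻¹ · (s⁻²·mol²) = s⁻²·mol.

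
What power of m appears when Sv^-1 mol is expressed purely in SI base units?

Sv = m²·s⁻².
So Sv⁻¹ = m⁻²·s².
Combining: Sv⁻¹·mol = (m⁻²·s²) · mol = m⁻²·s²·mol.
The exponent of m is -2.

-2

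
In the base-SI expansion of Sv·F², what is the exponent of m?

-2

Sv = J/kg (equivalent dose = energy per mass),
    = m²·s⁻².
F = C/V (capacitance = charge per voltage),
    = A·s/(kg·m²·s⁻³·A⁻¹) (substituting C and V),
    = kg⁻¹·m⁻²·s⁴·A².
So F² = kg⁻²·m⁻⁴·s⁸·A⁴.
Combining: Sv·F² = (m²·s⁻²) · (kg⁻²·m⁻⁴·s⁸·A⁴) = kg⁻²·m⁻²·s⁶·A⁴.
The exponent of m is -2.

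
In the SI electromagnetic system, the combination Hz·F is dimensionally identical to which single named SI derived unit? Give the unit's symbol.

Hz = 1/s = s⁻¹ (frequency is cycles per second).
F = C/V (capacitance = charge per voltage),
    = A·s/(kg·m²·s⁻³·A⁻¹) (substituting C and V),
    = kg⁻¹·m⁻²·s⁴·A².
Combining: Hz·F = s⁻¹ · (kg⁻¹·m⁻²·s⁴·A²) = kg⁻¹·m⁻²·s³·A².
kg⁻¹·m⁻²·s³·A² is the base-SI form of the siemens.

S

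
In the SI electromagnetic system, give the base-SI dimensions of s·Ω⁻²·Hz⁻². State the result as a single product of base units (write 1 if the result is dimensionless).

Ω = kg·m²·s⁻³·A⁻².
So Ω⁻² = kg⁻²·m⁻⁴·s⁶·A⁴.
Hz = s⁻¹.
So Hz⁻² = s².
Combining: s·Ω⁻²·Hz⁻² = s · (kg⁻²·m⁻⁴·s⁶·A⁴) · s² = kg⁻²·m⁻⁴·s⁹·A⁴.

kg⁻²·m⁻⁴·s⁹·A⁴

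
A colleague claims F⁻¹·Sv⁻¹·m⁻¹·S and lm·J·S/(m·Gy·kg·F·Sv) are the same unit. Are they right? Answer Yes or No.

Left side:
  F = C/V (capacitance = charge per voltage),
      = A·s/(kg·m²·s⁻³·A⁻¹) (substituting C and V),
      = kg⁻¹·m⁻²·s⁴·A².
  So F⁻¹ = kg·m²·s⁻⁴·A⁻².
  Sv = J/kg (equivalent dose = energy per mass),
      = m²·s⁻².
  So Sv⁻¹ = m⁻²·s².
  S = 1/Ω (conductance is reciprocal resistance),
      = kg⁻¹·m⁻²·s³·A².
  Combining: F⁻¹·Sv⁻¹·m⁻¹·S = (kg·m²·s⁻⁴·A⁻²) · (m⁻²·s²) · m⁻¹ · (kg⁻¹·m⁻²·s³·A²) = m⁻³·s.
Right side:
  Gy = J/kg (absorbed dose = energy per mass),
      = m²·s⁻².
  So Gy⁻¹ = m⁻²·s².
  lm = cd·sr = cd (luminous flux; sr is dimensionless).
  J = N·m (work = force × distance),
      = kg·m²·s⁻².
  F = C/V (capacitance = charge per voltage),
      = A·s/(kg·m²·s⁻³·A⁻¹) (substituting C and V),
      = kg⁻¹·m⁻²·s⁴·A².
  So F⁻¹ = kg·m²·s⁻⁴·A⁻².
  Sv = J/kg (equivalent dose = energy per mass),
      = m²·s⁻².
  So Sv⁻¹ = m⁻²·s².
  S = 1/Ω (conductance is reciprocal resistance),
      = kg⁻¹·m⁻²·s³·A².
  Combining: m⁻¹·Gy⁻¹·lm·J·kg⁻¹·F⁻¹·Sv⁻¹·S = m⁻¹ · (m⁻²·s²) · cd · (kg·m²·s⁻²) · kg⁻¹ · (kg·m²·s⁻⁴·A⁻²) · (m⁻²·s²) · (kg⁻¹·m⁻²·s³·A²) = m⁻³·s·cd.
Left is m⁻³·s; right is m⁻³·s·cd — different.

No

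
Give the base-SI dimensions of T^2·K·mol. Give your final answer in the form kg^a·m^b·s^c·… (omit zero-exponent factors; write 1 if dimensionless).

kg²·s⁻⁴·A⁻²·K·mol

T = Wb/m² (flux density = flux per area),
    = kg·s⁻²·A⁻¹.
So T² = kg²·s⁻⁴·A⁻².
Combining: T²·K·mol = (kg²·s⁻⁴·A⁻²) · K · mol = kg²·s⁻⁴·A⁻²·K·mol.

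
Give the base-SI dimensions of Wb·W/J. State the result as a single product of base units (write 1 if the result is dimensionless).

Wb = V·s (flux: a volt is a weber per second),
    = kg·m²·s⁻²·A⁻¹.
W = J/s (power = energy per time),
    = kg·m²·s⁻³.
J = N·m (work = force × distance),
    = kg·m²·s⁻².
So J⁻¹ = kg⁻¹·m⁻²·s².
Combining: Wb·W·J⁻¹ = (kg·m²·s⁻²·A⁻¹) · (kg·m²·s⁻³) · (kg⁻¹·m⁻²·s²) = kg·m²·s⁻³·A⁻¹.

kg·m²·s⁻³·A⁻¹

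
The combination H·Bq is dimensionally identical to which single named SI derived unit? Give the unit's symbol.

Ω

H = kg·m²·s⁻²·A⁻².
Bq = s⁻¹.
Combining: H·Bq = (kg·m²·s⁻²·A⁻²) · s⁻¹ = kg·m²·s⁻³·A⁻².
kg·m²·s⁻³·A⁻² is the base-SI form of the ohm.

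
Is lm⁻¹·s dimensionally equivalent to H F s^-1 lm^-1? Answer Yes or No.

Left side:
  lm = cd·sr = cd (luminous flux; sr is dimensionless).
  So lm⁻¹ = cd⁻¹.
  Combining: lm⁻¹·s = cd⁻¹ · s = s·cd⁻¹.
Right side:
  H = Wb/A (inductance = flux per current),
      = kg·m²·s⁻²·A⁻².
  F = C/V (capacitance = charge per voltage),
      = A·s/(kg·m²·s⁻³·A⁻¹) (substituting C and V),
      = kg⁻¹·m⁻²·s⁴·A².
  lm = cd·sr = cd (luminous flux; sr is dimensionless).
  So lm⁻¹ = cd⁻¹.
  Combining: H·F·s⁻¹·lm⁻¹ = (kg·m²·s⁻²·A⁻²) · (kg⁻¹·m⁻²·s⁴·A²) · s⁻¹ · cd⁻¹ = s·cd⁻¹.
Both reduce to s·cd⁻¹.

Yes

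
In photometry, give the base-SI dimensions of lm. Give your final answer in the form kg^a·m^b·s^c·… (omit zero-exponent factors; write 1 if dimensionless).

lm = cd·sr = cd (luminous flux; sr is dimensionless).

cd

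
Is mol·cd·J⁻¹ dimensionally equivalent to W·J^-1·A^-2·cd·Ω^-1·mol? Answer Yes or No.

Yes

Left side:
  J = N·m (work = force × distance),
      = kg·m²·s⁻².
  So J⁻¹ = kg⁻¹·m⁻²·s².
  Combining: mol·cd·J⁻¹ = mol · cd · (kg⁻¹·m⁻²·s²) = kg⁻¹·m⁻²·s²·mol·cd.
Right side:
  W = J/s (power = energy per time),
      = kg·m²·s⁻³.
  J = N·m (work = force × distance),
      = kg·m²·s⁻².
  So J⁻¹ = kg⁻¹·m⁻²·s².
  Ω = V/A (resistance = voltage per current),
      = kg·m²·s⁻³·A⁻².
  So Ω⁻¹ = kg⁻¹·m⁻²·s³·A².
  Combining: W·J⁻¹·A⁻²·cd·Ω⁻¹·mol = (kg·m²·s⁻³) · (kg⁻¹·m⁻²·s²) · A⁻² · cd · (kg⁻¹·m⁻²·s³·A²) · mol = kg⁻¹·m⁻²·s²·mol·cd.
Both reduce to kg⁻¹·m⁻²·s²·mol·cd.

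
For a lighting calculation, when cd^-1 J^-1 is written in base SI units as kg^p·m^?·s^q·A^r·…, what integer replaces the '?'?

-2

J = N·m (work = force × distance),
    = kg·m²·s⁻².
So J⁻¹ = kg⁻¹·m⁻²·s².
Combining: cd⁻¹·J⁻¹ = cd⁻¹ · (kg⁻¹·m⁻²·s²) = kg⁻¹·m⁻²·s²·cd⁻¹.
The exponent of m is -2.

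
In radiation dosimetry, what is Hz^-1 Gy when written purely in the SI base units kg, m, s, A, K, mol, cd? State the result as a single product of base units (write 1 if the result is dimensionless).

m²·s⁻¹

Hz = 1/s = s⁻¹ (frequency is cycles per second).
So Hz⁻¹ = s.
Gy = J/kg (absorbed dose = energy per mass),
    = m²·s⁻².
Combining: Hz⁻¹·Gy = s · (m²·s⁻²) = m²·s⁻¹.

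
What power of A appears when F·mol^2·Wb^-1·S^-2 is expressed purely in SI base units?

-1

F = C/V (capacitance = charge per voltage),
    = A·s/(kg·m²·s⁻³·A⁻¹) (substituting C and V),
    = kg⁻¹·m⁻²·s⁴·A².
Wb = V·s (flux: a volt is a weber per second),
    = kg·m²·s⁻²·A⁻¹.
So Wb⁻¹ = kg⁻¹·m⁻²·s²·A.
S = 1/Ω (conductance is reciprocal resistance),
    = kg⁻¹·m⁻²·s³·A².
So S⁻² = kg²·m⁴·s⁻⁶·A⁻⁴.
Combining: F·mol²·Wb⁻¹·S⁻² = (kg⁻¹·m⁻²·s⁴·A²) · mol² · (kg⁻¹·m⁻²·s²·A) · (kg²·m⁴·s⁻⁶·A⁻⁴) = A⁻¹·mol².
The exponent of A is -1.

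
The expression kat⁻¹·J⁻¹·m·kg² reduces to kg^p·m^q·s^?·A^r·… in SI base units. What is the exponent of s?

kat = mol/s = s⁻¹·mol (catalytic activity).
So kat⁻¹ = s·mol⁻¹.
J = N·m (work = force × distance),
    = kg·m²·s⁻².
So J⁻¹ = kg⁻¹·m⁻²·s².
Combining: kat⁻¹·J⁻¹·m·kg² = (s·mol⁻¹) · (kg⁻¹·m⁻²·s²) · m · kg² = kg·m⁻¹·s³·mol⁻¹.
The exponent of s is 3.

3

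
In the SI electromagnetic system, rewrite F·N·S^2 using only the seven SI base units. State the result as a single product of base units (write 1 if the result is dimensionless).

kg⁻²·m⁻⁵·s⁸·A⁶

F = C/V (capacitance = charge per voltage),
    = A·s/(kg·m²·s⁻³·A⁻¹) (substituting C and V),
    = kg⁻¹·m⁻²·s⁴·A².
N = kg·m/s² = kg·m·s⁻² (force = mass × acceleration).
S = 1/Ω (conductance is reciprocal resistance),
    = kg⁻¹·m⁻²·s³·A².
So S² = kg⁻²·m⁻⁴·s⁶·A⁴.
Combining: F·N·S² = (kg⁻¹·m⁻²·s⁴·A²) · (kg·m·s⁻²) · (kg⁻²·m⁻⁴·s⁶·A⁴) = kg⁻²·m⁻⁵·s⁸·A⁶.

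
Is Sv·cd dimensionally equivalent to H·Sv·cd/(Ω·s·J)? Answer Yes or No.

No

Left side:
  Sv = m²·s⁻².
  Combining: Sv·cd = (m²·s⁻²) · cd = m²·s⁻²·cd.
Right side:
  Ω = kg·m²·s⁻³·A⁻².
  So Ω⁻¹ = kg⁻¹·m⁻²·s³·A².
  J = kg·m²·s⁻².
  So J⁻¹ = kg⁻¹·m⁻²·s².
  H = kg·m²·s⁻²·A⁻².
  Sv = m²·s⁻².
  Combining: Ω⁻¹·s⁻¹·J⁻¹·H·Sv·cd = (kg⁻¹·m⁻²·s³·A²) · s⁻¹ · (kg⁻¹·m⁻²·s²) · (kg·m²·s⁻²·A⁻²) · (m²·s⁻²) · cd = kg⁻¹·cd.
Left is m²·s⁻²·cd; right is kg⁻¹·cd — different.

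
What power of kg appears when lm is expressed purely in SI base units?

0

lm = cd.
The exponent of kg is 0.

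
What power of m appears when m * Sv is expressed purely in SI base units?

Sv = J/kg (equivalent dose = energy per mass),
    = m²·s⁻².
Combining: m·Sv = m · (m²·s⁻²) = m³·s⁻².
The exponent of m is 3.

3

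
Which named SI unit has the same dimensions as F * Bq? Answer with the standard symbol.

F = kg⁻¹·m⁻²·s⁴·A².
Bq = s⁻¹.
Combining: F·Bq = (kg⁻¹·m⁻²·s⁴·A²) · s⁻¹ = kg⁻¹·m⁻²·s³·A².
kg⁻¹·m⁻²·s³·A² is the base-SI form of the siemens.

S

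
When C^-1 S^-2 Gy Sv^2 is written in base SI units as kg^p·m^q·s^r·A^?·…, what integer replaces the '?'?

-5

C = s·A.
So C⁻¹ = s⁻¹·A⁻¹.
S = kg⁻¹·m⁻²·s³·A².
So S⁻² = kg²·m⁴·s⁻⁶·A⁻⁴.
Gy = m²·s⁻².
Sv = m²·s⁻².
So Sv² = m⁴·s⁻⁴.
Combining: C⁻¹·S⁻²·Gy·Sv² = (s⁻¹·A⁻¹) · (kg²·m⁴·s⁻⁶·A⁻⁴) · (m²·s⁻²) · (m⁴·s⁻⁴) = kg²·m¹⁰·s⁻¹³·A⁻⁵.
The exponent of A is -5.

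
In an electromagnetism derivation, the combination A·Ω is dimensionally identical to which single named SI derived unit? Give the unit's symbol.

V

Ω = kg·m²·s⁻³·A⁻².
Combining: A·Ω = A · (kg·m²·s⁻³·A⁻²) = kg·m²·s⁻³·A⁻¹.
kg·m²·s⁻³·A⁻¹ is the base-SI form of the volt.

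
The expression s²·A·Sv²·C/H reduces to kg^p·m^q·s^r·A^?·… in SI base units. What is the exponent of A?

Sv = J/kg (equivalent dose = energy per mass),
    = m²·s⁻².
So Sv² = m⁴·s⁻⁴.
C = A·s = s·A (charge = current × time).
H = Wb/A (inductance = flux per current),
    = kg·m²·s⁻²·A⁻².
So H⁻¹ = kg⁻¹·m⁻²·s²·A².
Combining: s²·A·Sv²·C·H⁻¹ = s² · A · (m⁴·s⁻⁴) · (s·A) · (kg⁻¹·m⁻²·s²·A²) = kg⁻¹·m²·s·A⁴.
The exponent of A is 4.

4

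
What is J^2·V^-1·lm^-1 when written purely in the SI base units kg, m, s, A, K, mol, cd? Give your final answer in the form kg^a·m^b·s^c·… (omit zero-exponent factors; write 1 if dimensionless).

kg·m²·s⁻¹·A·cd⁻¹

J = N·m (work = force × distance),
    = kg·m²·s⁻².
So J² = kg²·m⁴·s⁻⁴.
V = W/A (potential = power per current),
    = kg·m²·s⁻³·A⁻¹.
So V⁻¹ = kg⁻¹·m⁻²·s³·A.
lm = cd·sr = cd (luminous flux; sr is dimensionless).
So lm⁻¹ = cd⁻¹.
Combining: J²·V⁻¹·lm⁻¹ = (kg²·m⁴·s⁻⁴) · (kg⁻¹·m⁻²·s³·A) · cd⁻¹ = kg·m²·s⁻¹·A·cd⁻¹.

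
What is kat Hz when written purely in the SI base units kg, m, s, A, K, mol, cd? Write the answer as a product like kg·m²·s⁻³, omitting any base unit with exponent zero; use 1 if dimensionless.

s⁻²·mol

kat = s⁻¹·mol.
Hz = s⁻¹.
Combining: kat·Hz = (s⁻¹·mol) · s⁻¹ = s⁻²·mol.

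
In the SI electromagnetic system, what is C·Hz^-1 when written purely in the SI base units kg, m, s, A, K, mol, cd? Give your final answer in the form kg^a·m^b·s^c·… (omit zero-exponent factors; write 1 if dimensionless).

s²·A

C = s·A.
Hz = s⁻¹.
So Hz⁻¹ = s.
Combining: C·Hz⁻¹ = (s·A) · s = s²·A.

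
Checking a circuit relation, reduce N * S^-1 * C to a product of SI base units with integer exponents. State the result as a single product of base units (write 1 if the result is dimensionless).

kg²·m³·s⁻⁴·A⁻¹

N = kg·m·s⁻².
S = kg⁻¹·m⁻²·s³·A².
So S⁻¹ = kg·m²·s⁻³·A⁻².
C = s·A.
Combining: N·S⁻¹·C = (kg·m·s⁻²) · (kg·m²·s⁻³·A⁻²) · (s·A) = kg²·m³·s⁻⁴·A⁻¹.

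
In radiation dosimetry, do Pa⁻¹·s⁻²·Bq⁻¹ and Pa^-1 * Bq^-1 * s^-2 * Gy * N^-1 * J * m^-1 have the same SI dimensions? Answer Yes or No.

No

Left side:
  Pa = N/m² (pressure = force per area),
      = kg·m⁻¹·s⁻².
  So Pa⁻¹ = kg⁻¹·m·s².
  Bq = 1/s = s⁻¹ (activity is decays per second).
  So Bq⁻¹ = s.
  Combining: Pa⁻¹·s⁻²·Bq⁻¹ = (kg⁻¹·m·s²) · s⁻² · s = kg⁻¹·m·s.
Right side:
  Pa = N/m² (pressure = force per area),
      = kg·m⁻¹·s⁻².
  So Pa⁻¹ = kg⁻¹·m·s².
  Bq = 1/s = s⁻¹ (activity is decays per second).
  So Bq⁻¹ = s.
  Gy = J/kg (absorbed dose = energy per mass),
      = m²·s⁻².
  N = kg·m/s² = kg·m·s⁻² (force = mass × acceleration).
  So N⁻¹ = kg⁻¹·m⁻¹·s².
  J = N·m (work = force × distance),
      = kg·m²·s⁻².
  Combining: Pa⁻¹·Bq⁻¹·s⁻²·Gy·N⁻¹·J·m⁻¹ = (kg⁻¹·m·s²) · s · s⁻² · (m²·s⁻²) · (kg⁻¹·m⁻¹·s²) · (kg·m²·s⁻²) · m⁻¹ = kg⁻¹·m³·s⁻¹.
Left is kg⁻¹·m·s; right is kg⁻¹·m³·s⁻¹ — different.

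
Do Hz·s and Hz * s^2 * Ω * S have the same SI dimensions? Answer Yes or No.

No

Left side:
  Hz = s⁻¹.
  Combining: Hz·s = s⁻¹ · s = 1.
Right side:
  Hz = s⁻¹.
  Ω = kg·m²·s⁻³·A⁻².
  S = kg⁻¹·m⁻²·s³·A².
  Combining: Hz·s²·Ω·S = s⁻¹ · s² · (kg·m²·s⁻³·A⁻²) · (kg⁻¹·m⁻²·s³·A²) = s.
Left is 1; right is s — different.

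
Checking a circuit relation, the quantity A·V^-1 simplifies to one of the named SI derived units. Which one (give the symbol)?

S

V = kg·m²·s⁻³·A⁻¹.
So V⁻¹ = kg⁻¹·m⁻²·s³·A.
Combining: A·V⁻¹ = A · (kg⁻¹·m⁻²·s³·A) = kg⁻¹·m⁻²·s³·A².
kg⁻¹·m⁻²·s³·A² is the base-SI form of the siemens.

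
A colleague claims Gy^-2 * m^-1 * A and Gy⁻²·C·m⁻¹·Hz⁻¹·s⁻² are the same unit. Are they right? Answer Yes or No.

Yes

Left side:
  Gy = J/kg (absorbed dose = energy per mass),
      = m²·s⁻².
  So Gy⁻² = m⁻⁴·s⁴.
  Combining: Gy⁻²·m⁻¹·A = (m⁻⁴·s⁴) · m⁻¹ · A = m⁻⁵·s⁴·A.
Right side:
  Gy = m²·s⁻².
  So Gy⁻² = m⁻⁴·s⁴.
  C = s·A.
  Hz = s⁻¹.
  So Hz⁻¹ = s.
  Combining: Gy⁻²·C·m⁻¹·Hz⁻¹·s⁻² = (m⁻⁴·s⁴) · (s·A) · m⁻¹ · s · s⁻² = m⁻⁵·s⁴·A.
Both reduce to m⁻⁵·s⁴·A.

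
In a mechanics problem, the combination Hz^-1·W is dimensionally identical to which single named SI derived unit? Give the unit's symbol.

Hz = 1/s = s⁻¹ (frequency is cycles per second).
So Hz⁻¹ = s.
W = J/s (power = energy per time),
    = kg·m²·s⁻³.
Combining: Hz⁻¹·W = s · (kg·m²·s⁻³) = kg·m²·s⁻².
kg·m²·s⁻² is the base-SI form of the joule.

J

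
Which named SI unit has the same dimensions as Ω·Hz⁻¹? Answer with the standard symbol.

Ω = V/A (resistance = voltage per current),
    = kg·m²·s⁻³·A⁻².
Hz = 1/s = s⁻¹ (frequency is cycles per second).
So Hz⁻¹ = s.
Combining: Ω·Hz⁻¹ = (kg·m²·s⁻³·A⁻²) · s = kg·m²·s⁻²·A⁻².
kg·m²·s⁻²·A⁻² is the base-SI form of the henry.

H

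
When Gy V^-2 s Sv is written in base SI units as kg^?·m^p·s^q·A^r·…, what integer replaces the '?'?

Gy = m²·s⁻².
V = kg·m²·s⁻³·A⁻¹.
So V⁻² = kg⁻²·m⁻⁴·s⁶·A².
Sv = m²·s⁻².
Combining: Gy·V⁻²·s·Sv = (m²·s⁻²) · (kg⁻²·m⁻⁴·s⁶·A²) · s · (m²·s⁻²) = kg⁻²·s³·A².
The exponent of kg is -2.

-2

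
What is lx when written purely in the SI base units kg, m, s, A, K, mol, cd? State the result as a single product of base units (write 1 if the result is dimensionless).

lx = lm/m² (illuminance = luminous flux per area),
    = m⁻²·cd.

m⁻²·cd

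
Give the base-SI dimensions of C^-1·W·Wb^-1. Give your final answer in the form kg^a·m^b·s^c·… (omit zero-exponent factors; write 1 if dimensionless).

s⁻²

C = A·s = s·A (charge = current × time).
So C⁻¹ = s⁻¹·A⁻¹.
W = J/s (power = energy per time),
    = kg·m²·s⁻³.
Wb = V·s (flux: a volt is a weber per second),
    = kg·m²·s⁻²·A⁻¹.
So Wb⁻¹ = kg⁻¹·m⁻²·s²·A.
Combining: C⁻¹·W·Wb⁻¹ = (s⁻¹·A⁻¹) · (kg·m²·s⁻³) · (kg⁻¹·m⁻²·s²·A) = s⁻².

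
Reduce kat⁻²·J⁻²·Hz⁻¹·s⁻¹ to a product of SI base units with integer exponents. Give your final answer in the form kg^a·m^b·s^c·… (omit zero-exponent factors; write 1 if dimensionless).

kg⁻²·m⁻⁴·s⁶·mol⁻²

kat = mol/s = s⁻¹·mol (catalytic activity).
So kat⁻² = s²·mol⁻².
J = N·m (work = force × distance),
    = kg·m²·s⁻².
So J⁻² = kg⁻²·m⁻⁴·s⁴.
Hz = 1/s = s⁻¹ (frequency is cycles per second).
So Hz⁻¹ = s.
Combining: kat⁻²·J⁻²·Hz⁻¹·s⁻¹ = (s²·mol⁻²) · (kg⁻²·m⁻⁴·s⁴) · s · s⁻¹ = kg⁻²·m⁻⁴·s⁶·mol⁻².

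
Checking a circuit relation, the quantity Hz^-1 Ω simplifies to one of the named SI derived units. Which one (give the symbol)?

H

Hz = 1/s = s⁻¹ (frequency is cycles per second).
So Hz⁻¹ = s.
Ω = V/A (resistance = voltage per current),
    = kg·m²·s⁻³·A⁻².
Combining: Hz⁻¹·Ω = s · (kg·m²·s⁻³·A⁻²) = kg·m²·s⁻²·A⁻².
kg·m²·s⁻²·A⁻² is the base-SI form of the henry.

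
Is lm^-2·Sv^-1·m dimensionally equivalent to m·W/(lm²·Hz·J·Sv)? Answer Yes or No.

Left side:
  lm = cd·sr = cd (luminous flux; sr is dimensionless).
  So lm⁻² = cd⁻².
  Sv = J/kg (equivalent dose = energy per mass),
      = m²·s⁻².
  So Sv⁻¹ = m⁻²·s².
  Combining: lm⁻²·Sv⁻¹·m = cd⁻² · (m⁻²·s²) · m = m⁻¹·s²·cd⁻².
Right side:
  lm = cd.
  So lm⁻² = cd⁻².
  Hz = s⁻¹.
  So Hz⁻¹ = s.
  J = kg·m²·s⁻².
  So J⁻¹ = kg⁻¹·m⁻²·s².
  Sv = m²·s⁻².
  So Sv⁻¹ = m⁻²·s².
  W = kg·m²·s⁻³.
  Combining: lm⁻²·Hz⁻¹·m·J⁻¹·Sv⁻¹·W = cd⁻² · s · m · (kg⁻¹·m⁻²·s²) · (m⁻²·s²) · (kg·m²·s⁻³) = m⁻¹·s²·cd⁻².
Both reduce to m⁻¹·s²·cd⁻².

Yes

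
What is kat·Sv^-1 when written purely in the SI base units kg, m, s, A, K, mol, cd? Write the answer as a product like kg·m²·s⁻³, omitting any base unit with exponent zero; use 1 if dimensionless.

kat = mol/s = s⁻¹·mol (catalytic activity).
Sv = J/kg (equivalent dose = energy per mass),
    = m²·s⁻².
So Sv⁻¹ = m⁻²·s².
Combining: kat·Sv⁻¹ = (s⁻¹·mol) · (m⁻²·s²) = m⁻²·s·mol.

m⁻²·s·mol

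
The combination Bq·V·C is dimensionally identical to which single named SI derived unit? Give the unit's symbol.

Bq = s⁻¹.
V = kg·m²·s⁻³·A⁻¹.
C = s·A.
Combining: Bq·V·C = s⁻¹ · (kg·m²·s⁻³·A⁻¹) · (s·A) = kg·m²·s⁻³.
kg·m²·s⁻³ is the base-SI form of the watt.

W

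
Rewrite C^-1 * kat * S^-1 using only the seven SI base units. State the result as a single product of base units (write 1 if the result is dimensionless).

kg·m²·s⁻⁵·A⁻³·mol

C = s·A.
So C⁻¹ = s⁻¹·A⁻¹.
kat = s⁻¹·mol.
S = kg⁻¹·m⁻²·s³·A².
So S⁻¹ = kg·m²·s⁻³·A⁻².
Combining: C⁻¹·kat·S⁻¹ = (s⁻¹·A⁻¹) · (s⁻¹·mol) · (kg·m²·s⁻³·A⁻²) = kg·m²·s⁻⁵·A⁻³·mol.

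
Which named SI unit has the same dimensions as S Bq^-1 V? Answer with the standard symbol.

C

S = kg⁻¹·m⁻²·s³·A².
Bq = s⁻¹.
So Bq⁻¹ = s.
V = kg·m²·s⁻³·A⁻¹.
Combining: S·Bq⁻¹·V = (kg⁻¹·m⁻²·s³·A²) · s · (kg·m²·s⁻³·A⁻¹) = s·A.
s·A is the base-SI form of the coulomb.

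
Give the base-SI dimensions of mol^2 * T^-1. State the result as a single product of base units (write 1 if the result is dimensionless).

T = kg·s⁻²·A⁻¹.
So T⁻¹ = kg⁻¹·s²·A.
Combining: mol²·T⁻¹ = mol² · (kg⁻¹·s²·A) = kg⁻¹·s²·A·mol².

kg⁻¹·s²·A·mol²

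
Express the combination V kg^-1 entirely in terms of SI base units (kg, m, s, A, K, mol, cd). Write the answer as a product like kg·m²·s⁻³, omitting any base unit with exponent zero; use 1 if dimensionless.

m²·s⁻³·A⁻¹

V = W/A (potential = power per current),
    = kg·m²·s⁻³·A⁻¹.
Combining: V·kg⁻¹ = (kg·m²·s⁻³·A⁻¹) · kg⁻¹ = m²·s⁻³·A⁻¹.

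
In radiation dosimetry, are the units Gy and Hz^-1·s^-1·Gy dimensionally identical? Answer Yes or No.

Left side:
  Gy = m²·s⁻².
Right side:
  Hz = s⁻¹.
  So Hz⁻¹ = s.
  Gy = m²·s⁻².
  Combining: Hz⁻¹·s⁻¹·Gy = s · s⁻¹ · (m²·s⁻²) = m²·s⁻².
Both reduce to m²·s⁻².

Yes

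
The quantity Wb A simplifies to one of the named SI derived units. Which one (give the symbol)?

J

Wb = V·s (flux: a volt is a weber per second),
    = kg·m²·s⁻²·A⁻¹.
Combining: Wb·A = (kg·m²·s⁻²·A⁻¹) · A = kg·m²·s⁻².
kg·m²·s⁻² is the base-SI form of the joule.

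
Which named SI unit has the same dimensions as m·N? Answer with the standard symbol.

N = kg·m/s² = kg·m·s⁻² (force = mass × acceleration).
Combining: m·N = m · (kg·m·s⁻²) = kg·m²·s⁻².
kg·m²·s⁻² is the base-SI form of the joule.

J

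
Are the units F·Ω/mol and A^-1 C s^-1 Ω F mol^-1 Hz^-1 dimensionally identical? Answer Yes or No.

No

Left side:
  F = kg⁻¹·m⁻²·s⁴·A².
  Ω = kg·m²·s⁻³·A⁻².
  Combining: mol⁻¹·F·Ω = mol⁻¹ · (kg⁻¹·m⁻²·s⁴·A²) · (kg·m²·s⁻³·A⁻²) = s·mol⁻¹.
Right side:
  C = A·s = s·A (charge = current × time).
  Ω = V/A (resistance = voltage per current),
      = kg·m²·s⁻³·A⁻².
  F = C/V (capacitance = charge per voltage),
      = A·s/(kg·m²·s⁻³·A⁻¹) (substituting C and V),
      = kg⁻¹·m⁻²·s⁴·A².
  Hz = 1/s = s⁻¹ (frequency is cycles per second).
  So Hz⁻¹ = s.
  Combining: A⁻¹·C·s⁻¹·Ω·F·mol⁻¹·Hz⁻¹ = A⁻¹ · (s·A) · s⁻¹ · (kg·m²·s⁻³·A⁻²) · (kg⁻¹·m⁻²·s⁴·A²) · mol⁻¹ · s = s²·mol⁻¹.
Left is s·mol⁻¹; right is s²·mol⁻¹ — different.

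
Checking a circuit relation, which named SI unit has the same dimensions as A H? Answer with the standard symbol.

Wb

H = kg·m²·s⁻²·A⁻².
Combining: A·H = A · (kg·m²·s⁻²·A⁻²) = kg·m²·s⁻²·A⁻¹.
kg·m²·s⁻²·A⁻¹ is the base-SI form of the weber.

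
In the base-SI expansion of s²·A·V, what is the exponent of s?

-1

V = W/A (potential = power per current),
    = kg·m²·s⁻³·A⁻¹.
Combining: s²·A·V = s² · A · (kg·m²·s⁻³·A⁻¹) = kg·m²·s⁻¹.
The exponent of s is -1.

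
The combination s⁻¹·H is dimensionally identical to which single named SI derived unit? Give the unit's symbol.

H = kg·m²·s⁻²·A⁻².
Combining: s⁻¹·H = s⁻¹ · (kg·m²·s⁻²·A⁻²) = kg·m²·s⁻³·A⁻².
kg·m²·s⁻³·A⁻² is the base-SI form of the ohm.

Ω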